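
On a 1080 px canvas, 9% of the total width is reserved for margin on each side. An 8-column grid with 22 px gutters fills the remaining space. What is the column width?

91.45 px

Margins: 9% × 1080 = 97.2 px each, so content = 1080 − 194.4 = 885.6 px.
8c + 7·22 = 885.6 → 8c = 731.6 → c = 91.45 px.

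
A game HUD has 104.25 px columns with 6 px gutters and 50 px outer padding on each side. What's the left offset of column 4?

Column 4 starts at margin + 3·(column + gutter) = 50 + 3·110.25 = 380.75 px.

380.75 px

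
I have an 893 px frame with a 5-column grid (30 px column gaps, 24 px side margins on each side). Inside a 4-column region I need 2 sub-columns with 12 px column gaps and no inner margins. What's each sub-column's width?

Outer content = 893 − 2·24 = 845 px.
5c + 4·30 = 845 → 5c = 725 → c = 145 px.
Span of 4: 4·145 + 3·30 = 580 + 90 = 670 px.
2d + 1·12 = 670 → 2d = 658 → d = 329 px.

329 px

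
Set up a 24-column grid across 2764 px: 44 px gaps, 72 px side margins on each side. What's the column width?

67 px

Content width = 2764 − 2·72 = 2620 px.
24 columns + 23 gaps: 24c + 23·44 = 2620.
24c = 2620 − 1012 = 1608, so c = 67 px.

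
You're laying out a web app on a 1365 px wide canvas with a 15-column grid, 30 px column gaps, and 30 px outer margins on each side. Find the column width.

59 px

Take off 60 px of margins, leaving 1305 px.
Subtracting 14 column gaps of 30 leaves 885 for 15 columns, so c = 59 px.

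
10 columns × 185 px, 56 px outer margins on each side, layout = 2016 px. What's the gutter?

6 px

Inside the margins: 2016 − 112 = 1904 px.
10 columns take 10·185 = 1850 px; remaining 54 splits into 9 gutters.
g = 54 / 9 = 6 px.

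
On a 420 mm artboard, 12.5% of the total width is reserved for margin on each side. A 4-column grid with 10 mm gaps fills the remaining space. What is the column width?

71.25 mm

420 × (1 − 2·12.5%) = 420 × 75% = 315 mm for the columns.
4c + 3·10 = 315 → 4c = 285 → c = 71.25 mm.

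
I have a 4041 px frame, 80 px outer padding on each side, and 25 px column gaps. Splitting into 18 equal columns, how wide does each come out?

Content width = 4041 − 2·80 = 3881 px.
3881 − 17·25 = 3456; ÷18 gives c = 192 px.

192 px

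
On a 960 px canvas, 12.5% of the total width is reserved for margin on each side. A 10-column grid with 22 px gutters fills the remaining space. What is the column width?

52.2 px

Margins: 12.5% × 960 = 120 px each, so content = 960 − 240 = 720 px.
10c + 9·22 = 720 → 10c = 522 → c = 52.2 px.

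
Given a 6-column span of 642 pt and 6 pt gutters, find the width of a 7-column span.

750 pt

6c + 5·6 = 642 → 6c = 612 → c = 102 pt.
7-column span = 7·102 + 6·6 = 750 pt.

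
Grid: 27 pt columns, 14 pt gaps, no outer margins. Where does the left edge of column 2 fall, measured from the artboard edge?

41 pt

No margin, so column 2 starts at 1·(column + gutter) = 1·41 = 41 pt.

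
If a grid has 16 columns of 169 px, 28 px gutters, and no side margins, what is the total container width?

3124 px

Total width: 16·169 + 15·28 = 3124 px.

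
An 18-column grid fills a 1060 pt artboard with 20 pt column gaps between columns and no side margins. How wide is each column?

40 pt

18 columns + 17 column gaps: 18c + 17·20 = 1060.
18c = 1060 − 340 = 720, so c = 40 pt.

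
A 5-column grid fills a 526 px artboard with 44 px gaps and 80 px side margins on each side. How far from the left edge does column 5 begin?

408 px

Inside the margins: 526 − 160 = 366 px.
366 − 4·44 = 190; ÷5 gives c = 38 px.
Column 5 starts at margin + 4·(column + gutter) = 80 + 4·82 = 408 px.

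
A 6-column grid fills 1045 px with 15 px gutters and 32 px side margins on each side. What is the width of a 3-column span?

Content width = 1045 − 2·32 = 981 px.
981 − 5·15 = 906; ÷6 gives c = 151 px.
3 columns plus 2 gutters: 453 + 30 = 483 px.

483 px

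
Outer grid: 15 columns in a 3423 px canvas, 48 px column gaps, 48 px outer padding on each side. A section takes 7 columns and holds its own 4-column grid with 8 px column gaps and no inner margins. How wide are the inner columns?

Take off 96 px of margins, leaving 3327 px.
3327 − 14·48 = 2655; ÷15 gives c = 177 px.
7-column span = 7·177 + 6·48 = 1527 px.
4d + 3·8 = 1527 → 4d = 1503 → d = 375.75 px.

375.75 px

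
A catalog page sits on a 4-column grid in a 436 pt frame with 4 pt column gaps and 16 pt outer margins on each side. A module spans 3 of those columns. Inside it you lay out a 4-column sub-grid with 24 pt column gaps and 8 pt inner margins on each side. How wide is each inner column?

Outer content = 436 − 2·16 = 404 pt.
4 columns + 3 column gaps: 4c + 3·4 = 404.
4c = 404 − 12 = 392, so c = 98 pt.
Span of 3: 3·98 + 2·4 = 294 + 8 = 302 pt.
Inner content = 302 − 2·8 = 286 pt.
4d + 3·24 = 286 → 4d = 214 → d = 53.5 pt.

53.5 pt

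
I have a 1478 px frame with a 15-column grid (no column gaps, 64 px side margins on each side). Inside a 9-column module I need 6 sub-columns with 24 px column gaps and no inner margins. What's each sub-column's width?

Outer content = 1478 − 2·64 = 1350 px.
With no column gaps, each column is 1350/15 = 90 px.
9-column span = 9·90 = 810 px.
810 − 5·24 = 690; ÷6 gives d = 115 px.

115 px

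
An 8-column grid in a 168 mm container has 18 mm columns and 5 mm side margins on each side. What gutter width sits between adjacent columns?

2 mm

Inside the margins: 168 − 10 = 158 mm.
8·18 + 7g = 158 → 7g = 14 → g = 2 mm.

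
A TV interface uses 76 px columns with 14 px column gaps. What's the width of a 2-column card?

166 px

2 columns plus 1 column gap: 152 + 14 = 166 px.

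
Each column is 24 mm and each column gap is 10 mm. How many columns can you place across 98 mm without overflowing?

k columns need k·24 + (k−1)·10 = k·34 − 10.
k·34 − 10 ≤ 98 → k ≤ 108 / 34 ≈ 3.18, so k = 3.

3 columns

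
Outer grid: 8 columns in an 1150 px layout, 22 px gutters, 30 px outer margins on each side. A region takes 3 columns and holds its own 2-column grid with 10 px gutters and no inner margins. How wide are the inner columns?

192.5 px

Outer content = 1150 − 2·30 = 1090 px.
Subtracting 7 gutters of 22 leaves 936 for 8 columns, so c = 117 px.
3 columns plus 2 gutters: 351 + 44 = 395 px.
2 columns + 1 gutter: 2d + 1·10 = 395.
2d = 395 − 10 = 385, so d = 192.5 px.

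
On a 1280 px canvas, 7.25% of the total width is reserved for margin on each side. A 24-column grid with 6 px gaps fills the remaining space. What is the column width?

39.85 px

Each margin = 7.25% of 1280 = 92.8 px; content = 1280 − 2·92.8 = 1094.4 px.
24c + 23·6 = 1094.4 → 24c = 956.4 → c = 39.85 px.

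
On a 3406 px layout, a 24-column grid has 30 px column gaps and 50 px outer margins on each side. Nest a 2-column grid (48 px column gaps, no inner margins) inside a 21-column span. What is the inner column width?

Inside the margins: 3406 − 100 = 3306 px.
3306 − 23·30 = 2616; ÷24 gives c = 109 px.
21-column span = 21·109 + 20·30 = 2889 px.
2d + 1·48 = 2889 → 2d = 2841 → d = 1420.5 px.

1420.5 px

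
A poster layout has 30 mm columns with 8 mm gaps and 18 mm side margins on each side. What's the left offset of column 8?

Before column 8: the margin + 7 columns + 7 gaps.
Offset = 18 + 7·(30 + 8) = 18 + 266 = 284 mm.

284 mm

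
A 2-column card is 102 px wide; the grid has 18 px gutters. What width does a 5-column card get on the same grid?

282 px

2c + 1·18 = 102 → 2c = 84 → c = 42 px.
5 columns plus 4 gutters: 210 + 72 = 282 px.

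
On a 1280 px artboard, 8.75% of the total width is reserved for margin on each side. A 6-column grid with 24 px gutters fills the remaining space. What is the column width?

156 px

1280 × (1 − 2·8.75%) = 1280 × 82.5% = 1056 px for the columns.
Subtracting 5 gutters of 24 leaves 936 for 6 columns, so c = 156 px.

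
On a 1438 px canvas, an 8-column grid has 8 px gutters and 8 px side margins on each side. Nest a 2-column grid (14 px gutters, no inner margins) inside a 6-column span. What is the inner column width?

Subtract both margins: 1438 − 2·8 = 1422 px.
Subtracting 7 gutters of 8 leaves 1366 for 8 columns, so c = 170.75 px.
6-column span = 6·170.75 + 5·8 = 1064.5 px.
2d + 1·14 = 1064.5 → 2d = 1050.5 → d = 525.25 px.

525.25 px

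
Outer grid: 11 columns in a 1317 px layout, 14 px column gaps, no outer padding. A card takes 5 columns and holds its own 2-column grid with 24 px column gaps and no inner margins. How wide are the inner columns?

11 columns + 10 column gaps: 11c + 10·14 = 1317.
11c = 1317 − 140 = 1177, so c = 107 px.
5-column span = 5·107 + 4·14 = 591 px.
Subtracting 1 column gap of 24 leaves 567 for 2 columns, so d = 283.5 px.

283.5 px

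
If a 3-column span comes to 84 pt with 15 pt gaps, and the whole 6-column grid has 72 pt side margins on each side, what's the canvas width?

327 pt

84 − 2·15 = 54; ÷3 gives c = 18 pt.
Adding margins, columns and gutters: 144 + 108 + 75 = 327 pt.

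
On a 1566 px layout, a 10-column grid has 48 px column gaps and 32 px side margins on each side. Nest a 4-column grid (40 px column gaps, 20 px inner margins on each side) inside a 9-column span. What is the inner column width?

Inside the margins: 1566 − 64 = 1502 px.
10c + 9·48 = 1502 → 10c = 1070 → c = 107 px.
9 columns plus 8 column gaps: 963 + 384 = 1347 px.
Inner content = 1347 − 2·20 = 1307 px.
4d + 3·40 = 1307 → 4d = 1187 → d = 296.75 px.

296.75 px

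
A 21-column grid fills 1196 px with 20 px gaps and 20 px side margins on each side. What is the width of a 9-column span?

Subtract both margins: 1196 − 2·20 = 1156 px.
Subtracting 20 gaps of 20 leaves 756 for 21 columns, so c = 36 px.
Span of 9: 9·36 + 8·20 = 324 + 160 = 484 px.

484 px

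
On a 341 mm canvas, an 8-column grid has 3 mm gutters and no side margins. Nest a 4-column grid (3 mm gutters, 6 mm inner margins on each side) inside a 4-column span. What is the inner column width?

37 mm

8c + 7·3 = 341 → 8c = 320 → c = 40 mm.
Span of 4: 4·40 + 3·3 = 160 + 9 = 169 mm.
Inner content = 169 − 2·6 = 157 mm.
157 − 3·3 = 148; ÷4 gives d = 37 mm.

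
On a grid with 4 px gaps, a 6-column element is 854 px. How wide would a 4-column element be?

Subtracting 5 gaps of 4 leaves 834 for 6 columns, so c = 139 px.
Span of 4: 4·139 + 3·4 = 556 + 12 = 568 px.

568 px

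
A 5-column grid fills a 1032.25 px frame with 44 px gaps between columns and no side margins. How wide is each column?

5 columns + 4 gaps: 5c + 4·44 = 1032.25.
5c = 1032.25 − 176 = 856.25, so c = 171.25 px.

171.25 px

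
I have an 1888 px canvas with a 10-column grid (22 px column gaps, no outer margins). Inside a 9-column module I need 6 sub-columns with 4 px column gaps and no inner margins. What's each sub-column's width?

10 columns + 9 column gaps: 10c + 9·22 = 1888.
10c = 1888 − 198 = 1690, so c = 169 px.
Span of 9: 9·169 + 8·22 = 1521 + 176 = 1697 px.
6d + 5·4 = 1697 → 6d = 1677 → d = 279.5 px.

279.5 px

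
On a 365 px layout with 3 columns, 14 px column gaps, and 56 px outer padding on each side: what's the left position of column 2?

Subtract both margins: 365 − 2·56 = 253 px.
3c + 2·14 = 253 → 3c = 225 → c = 75 px.
Column 2 starts at margin + 1·(column + gutter) = 56 + 1·89 = 145 px.

145 px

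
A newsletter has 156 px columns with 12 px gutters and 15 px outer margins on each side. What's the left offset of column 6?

Column 6 starts at margin + 5·(column + gutter) = 15 + 5·168 = 855 px.

855 px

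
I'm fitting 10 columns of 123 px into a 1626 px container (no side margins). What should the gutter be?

10 columns take 10·123 = 1230 px; remaining 396 splits into 9 gutters.
g = 396 / 9 = 44 px.

44 px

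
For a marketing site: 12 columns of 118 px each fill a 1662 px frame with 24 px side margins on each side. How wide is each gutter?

18 px

Content width = 1662 − 2·24 = 1614 px.
12·118 + 11g = 1614 → 11g = 198 → g = 18 px.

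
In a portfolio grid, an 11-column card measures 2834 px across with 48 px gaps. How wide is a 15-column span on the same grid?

3882 px

2834 − 10·48 = 2354; ÷11 gives c = 214 px.
Span of 15: 15·214 + 14·48 = 3210 + 672 = 3882 px.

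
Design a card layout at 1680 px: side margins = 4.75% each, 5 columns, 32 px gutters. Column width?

1680 × (1 − 2·4.75%) = 1680 × 90.5% = 1520.4 px for the columns.
5c + 4·32 = 1520.4 → 5c = 1392.4 → c = 278.48 px.

278.48 px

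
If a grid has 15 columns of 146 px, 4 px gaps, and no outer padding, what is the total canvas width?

Total width: 15·146 + 14·4 = 2246 px.

2246 px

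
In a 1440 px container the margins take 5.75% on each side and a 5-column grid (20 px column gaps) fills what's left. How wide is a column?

238.88 px

1440 × (1 − 2·5.75%) = 1440 × 88.5% = 1274.4 px for the columns.
1274.4 − 4·20 = 1194.4; ÷5 gives c = 238.88 px.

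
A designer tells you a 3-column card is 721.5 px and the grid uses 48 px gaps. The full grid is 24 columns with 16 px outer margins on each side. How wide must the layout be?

3 columns + 2 gaps: 3c + 2·48 = 721.5.
3c = 721.5 − 96 = 625.5, so c = 208.5 px.
Adding margins, columns and gutters: 32 + 5004 + 1104 = 6140 px.

6140 px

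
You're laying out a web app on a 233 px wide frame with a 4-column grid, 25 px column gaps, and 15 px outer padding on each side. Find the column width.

32 px

Inside the margins: 233 − 30 = 203 px.
Subtracting 3 column gaps of 25 leaves 128 for 4 columns, so c = 32 px.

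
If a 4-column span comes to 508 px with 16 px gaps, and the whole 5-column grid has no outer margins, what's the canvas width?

4 columns + 3 gaps: 4c + 3·16 = 508.
4c = 508 − 48 = 460, so c = 115 px.
Canvas = 5·115 + 4·16 = 575 + 64 = 639 px.

639 px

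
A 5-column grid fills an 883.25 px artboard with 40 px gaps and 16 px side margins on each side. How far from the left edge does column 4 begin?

Inside the margins: 883.25 − 32 = 851.25 px.
5c + 4·40 = 851.25 → 5c = 691.25 → c = 138.25 px.
Column 4 starts at margin + 3·(column + gutter) = 16 + 3·178.25 = 550.75 px.

550.75 px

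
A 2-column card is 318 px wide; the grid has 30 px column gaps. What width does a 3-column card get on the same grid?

492 px

2c + 1·30 = 318 → 2c = 288 → c = 144 px.
Span of 3: 3·144 + 2·30 = 432 + 60 = 492 px.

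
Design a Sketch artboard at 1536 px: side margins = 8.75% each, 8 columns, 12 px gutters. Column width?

1536 × (1 − 2·8.75%) = 1536 × 82.5% = 1267.2 px for the columns.
8 columns + 7 gutters: 8c + 7·12 = 1267.2.
8c = 1267.2 − 84 = 1183.2, so c = 147.9 px.

147.9 px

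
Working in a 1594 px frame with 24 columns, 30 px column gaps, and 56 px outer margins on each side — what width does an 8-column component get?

Inside the margins: 1594 − 112 = 1482 px.
1482 − 23·30 = 792; ÷24 gives c = 33 px.
8 columns plus 7 column gaps: 264 + 210 = 474 px.

474 px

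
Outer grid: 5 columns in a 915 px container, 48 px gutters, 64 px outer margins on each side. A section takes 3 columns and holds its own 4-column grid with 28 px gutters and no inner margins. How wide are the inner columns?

92.25 px

Take off 128 px of margins, leaving 787 px.
787 − 4·48 = 595; ÷5 gives c = 119 px.
3 columns plus 2 gutters: 357 + 96 = 453 px.
4 columns + 3 gutters: 4d + 3·28 = 453.
4d = 453 − 84 = 369, so d = 92.25 px.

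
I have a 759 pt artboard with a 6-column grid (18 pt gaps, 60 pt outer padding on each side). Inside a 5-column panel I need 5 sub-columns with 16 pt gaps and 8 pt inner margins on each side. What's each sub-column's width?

Inside the margins: 759 − 120 = 639 pt.
6c + 5·18 = 639 → 6c = 549 → c = 91.5 pt.
5-column span = 5·91.5 + 4·18 = 529.5 pt.
Inner content = 529.5 − 2·8 = 513.5 pt.
513.5 − 4·16 = 449.5; ÷5 gives d = 89.9 pt.

89.9 pt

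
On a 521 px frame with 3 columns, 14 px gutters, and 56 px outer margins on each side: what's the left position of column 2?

Inside the margins: 521 − 112 = 409 px.
3c + 2·14 = 409 → 3c = 381 → c = 127 px.
Column 2 starts at margin + 1·(column + gutter) = 56 + 1·141 = 197 px.

197 px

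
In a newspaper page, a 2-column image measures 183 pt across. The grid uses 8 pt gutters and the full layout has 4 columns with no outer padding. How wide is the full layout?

374 pt

Subtracting 1 gutter of 8 leaves 175 for 2 columns, so c = 87.5 pt.
Layout = 4·87.5 + 3·8 = 350 + 24 = 374 pt.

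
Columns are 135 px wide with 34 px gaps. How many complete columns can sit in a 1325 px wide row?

Each extra column adds 135 + 34 = 169 px.
(1325 + 34) / 169 = 8.04, so 8 columns fit.

8 columns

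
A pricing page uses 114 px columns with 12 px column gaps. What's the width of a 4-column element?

492 px

4 columns plus 3 column gaps: 456 + 36 = 492 px.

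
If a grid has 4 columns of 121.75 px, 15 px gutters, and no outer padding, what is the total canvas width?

Canvas = 4·121.75 + 3·15 = 487 + 45 = 532 px.

532 px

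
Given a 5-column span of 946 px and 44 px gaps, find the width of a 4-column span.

748 px

946 − 4·44 = 770; ÷5 gives c = 154 px.
Span of 4: 4·154 + 3·44 = 616 + 132 = 748 px.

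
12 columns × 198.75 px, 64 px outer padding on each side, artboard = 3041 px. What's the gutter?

48 px

Content width = 3041 − 2·64 = 2913 px.
12·198.75 + 11g = 2913 → 11g = 528 → g = 48 px.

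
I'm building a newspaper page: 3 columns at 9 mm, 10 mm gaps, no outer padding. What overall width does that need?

Container = 3·9 + 2·10 = 27 + 20 = 47 mm.

47 mm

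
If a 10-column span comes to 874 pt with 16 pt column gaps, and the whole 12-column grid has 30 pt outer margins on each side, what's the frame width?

1112 pt

10 columns + 9 column gaps: 10c + 9·16 = 874.
10c = 874 − 144 = 730, so c = 73 pt.
Adding margins, columns and gutters: 60 + 876 + 176 = 1112 pt.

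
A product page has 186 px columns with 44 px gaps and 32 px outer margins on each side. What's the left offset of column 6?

1182 px

Column 6 starts at margin + 5·(column + gutter) = 32 + 5·230 = 1182 px.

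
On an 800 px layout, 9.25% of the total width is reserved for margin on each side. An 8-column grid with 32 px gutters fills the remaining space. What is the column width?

53.5 px

Margins: 9.25% × 800 = 74 px each, so content = 800 − 148 = 652 px.
8 columns + 7 gutters: 8c + 7·32 = 652.
8c = 652 − 224 = 428, so c = 53.5 px.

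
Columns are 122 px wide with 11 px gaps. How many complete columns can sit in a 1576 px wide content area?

11 columns

Each extra column adds 122 + 11 = 133 px.
(1576 + 11) / 133 = 11.93, so 11 columns fit.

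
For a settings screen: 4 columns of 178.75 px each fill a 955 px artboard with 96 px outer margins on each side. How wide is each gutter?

16 px

Content width = 955 − 2·96 = 763 px.
4 columns take 4·178.75 = 715 px; remaining 48 splits into 3 gutters.
g = 48 / 3 = 16 px.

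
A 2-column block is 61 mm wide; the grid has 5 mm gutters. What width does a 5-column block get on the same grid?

160 mm

61 − 1·5 = 56; ÷2 gives c = 28 mm.
5 columns plus 4 gutters: 140 + 20 = 160 mm.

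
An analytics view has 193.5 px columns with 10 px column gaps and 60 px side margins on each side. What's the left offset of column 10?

1891.5 px

Before column 10: the margin + 9 columns + 9 column gaps.
Offset = 60 + 9·(193.5 + 10) = 60 + 1831.5 = 1891.5 px.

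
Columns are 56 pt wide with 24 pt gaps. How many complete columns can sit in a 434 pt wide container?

Each extra column adds 56 + 24 = 80 pt.
(434 + 24) / 80 = 5.72, so 5 columns fit.

5 columns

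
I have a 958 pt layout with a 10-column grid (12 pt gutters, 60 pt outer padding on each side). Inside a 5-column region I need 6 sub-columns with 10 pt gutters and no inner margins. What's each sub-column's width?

Subtract both margins: 958 − 2·60 = 838 pt.
10 columns + 9 gutters: 10c + 9·12 = 838.
10c = 838 − 108 = 730, so c = 73 pt.
5-column span = 5·73 + 4·12 = 413 pt.
Subtracting 5 gutters of 10 leaves 363 for 6 columns, so d = 60.5 pt.

60.5 pt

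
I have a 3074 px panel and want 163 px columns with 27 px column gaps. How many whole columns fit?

16 columns: 16·163 + 15·27 = 3013 px ≤ 3074.
17 columns: 3203 px > 3074. So 16.

16 columns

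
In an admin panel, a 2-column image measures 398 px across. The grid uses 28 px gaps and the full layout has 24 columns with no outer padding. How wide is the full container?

5084 px

Subtracting 1 gap of 28 leaves 370 for 2 columns, so c = 185 px.
Summing: 4440 + 644 = 5084 px.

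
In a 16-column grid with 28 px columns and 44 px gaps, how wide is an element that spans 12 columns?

820 px

Span of 12: 12·28 + 11·44 = 336 + 484 = 820 px.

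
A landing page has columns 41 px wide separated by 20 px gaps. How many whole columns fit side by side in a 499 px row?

8 columns

k columns need k·41 + (k−1)·20 = k·61 − 20.
k·61 − 20 ≤ 499 → k ≤ 519 / 61 ≈ 8.51, so k = 8.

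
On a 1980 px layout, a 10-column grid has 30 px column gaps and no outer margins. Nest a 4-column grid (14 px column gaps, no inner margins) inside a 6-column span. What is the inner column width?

10c + 9·30 = 1980 → 10c = 1710 → c = 171 px.
6-column span = 6·171 + 5·30 = 1176 px.
4d + 3·14 = 1176 → 4d = 1134 → d = 283.5 px.

283.5 px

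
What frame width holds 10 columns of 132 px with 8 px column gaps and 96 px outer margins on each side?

1584 px

Frame = 2·96 + 10·132 + 9·8 = 192 + 1320 + 72 = 1584 px.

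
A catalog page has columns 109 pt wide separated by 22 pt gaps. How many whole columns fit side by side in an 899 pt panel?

Each extra column adds 109 + 22 = 131 pt.
(899 + 22) / 131 = 7.03, so 7 columns fit.

7 columns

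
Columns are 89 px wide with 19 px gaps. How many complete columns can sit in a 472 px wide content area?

4 columns

k columns need k·89 + (k−1)·19 = k·108 − 19.
k·108 − 19 ≤ 472 → k ≤ 491 / 108 ≈ 4.55, so k = 4.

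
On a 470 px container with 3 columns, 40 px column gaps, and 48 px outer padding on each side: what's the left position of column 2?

186 px

Subtract both margins: 470 − 2·48 = 374 px.
374 − 2·40 = 294; ÷3 gives c = 98 px.
Each column+gutter stride is 138 px; 1 of them past the 48 px margin is 48 + 138 = 186 px.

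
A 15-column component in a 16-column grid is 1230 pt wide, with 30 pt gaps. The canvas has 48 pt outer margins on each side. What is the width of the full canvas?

1410 pt

Subtracting 14 gaps of 30 leaves 810 for 15 columns, so c = 54 pt.
Total width: 2·48 + 16·54 + 15·30 = 1410 pt.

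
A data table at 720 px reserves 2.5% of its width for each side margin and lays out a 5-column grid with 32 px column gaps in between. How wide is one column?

111.2 px

720 × (1 − 2·2.5%) = 720 × 95% = 684 px for the columns.
684 − 4·32 = 556; ÷5 gives c = 111.2 px.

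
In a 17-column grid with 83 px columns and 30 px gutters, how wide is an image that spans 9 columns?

987 px

Span of 9: 9·83 + 8·30 = 747 + 240 = 987 px.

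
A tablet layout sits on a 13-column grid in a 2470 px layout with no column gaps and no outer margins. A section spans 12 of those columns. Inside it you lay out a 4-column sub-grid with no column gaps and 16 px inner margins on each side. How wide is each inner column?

562 px

2470 / 13 = 190 px per column.
With no column gaps, 12 columns span 12·190 = 2280 px.
Inner content = 2280 − 2·16 = 2248 px.
2248 / 4 = 562 px per column.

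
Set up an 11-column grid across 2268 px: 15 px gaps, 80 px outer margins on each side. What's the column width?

178 px

Inside the margins: 2268 − 160 = 2108 px.
2108 − 10·15 = 1958; ÷11 gives c = 178 px.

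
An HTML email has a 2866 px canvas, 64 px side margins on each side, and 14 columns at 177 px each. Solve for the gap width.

20 px

Subtract both margins: 2866 − 2·64 = 2738 px.
14 columns take 14·177 = 2478 px; remaining 260 splits into 13 gaps.
g = 260 / 13 = 20 px.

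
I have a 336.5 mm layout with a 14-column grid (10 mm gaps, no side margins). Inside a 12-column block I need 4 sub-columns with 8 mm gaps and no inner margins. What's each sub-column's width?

65.75 mm

14c + 13·10 = 336.5 → 14c = 206.5 → c = 14.75 mm.
12-column span = 12·14.75 + 11·10 = 287 mm.
4 columns + 3 gaps: 4d + 3·8 = 287.
4d = 287 − 24 = 263, so d = 65.75 mm.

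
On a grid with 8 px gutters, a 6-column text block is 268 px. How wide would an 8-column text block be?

360 px

6c + 5·8 = 268 → 6c = 228 → c = 38 px.
8-column span = 8·38 + 7·8 = 360 px.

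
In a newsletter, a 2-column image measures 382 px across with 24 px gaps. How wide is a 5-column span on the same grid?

991 px

382 − 1·24 = 358; ÷2 gives c = 179 px.
Span of 5: 5·179 + 4·24 = 895 + 96 = 991 px.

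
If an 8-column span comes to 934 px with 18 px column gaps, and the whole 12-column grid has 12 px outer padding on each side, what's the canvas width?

Subtracting 7 column gaps of 18 leaves 808 for 8 columns, so c = 101 px.
Canvas = 2·12 + 12·101 + 11·18 = 24 + 1212 + 198 = 1434 px.

1434 px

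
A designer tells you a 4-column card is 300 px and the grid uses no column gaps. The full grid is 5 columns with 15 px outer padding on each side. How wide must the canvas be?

300 / 4 = 75 px per column.
Canvas = 2·15 + 5·75 = 30 + 375 = 405 px.

405 px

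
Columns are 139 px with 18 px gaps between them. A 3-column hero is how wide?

3 columns plus 2 gaps: 417 + 36 = 453 px.

453 px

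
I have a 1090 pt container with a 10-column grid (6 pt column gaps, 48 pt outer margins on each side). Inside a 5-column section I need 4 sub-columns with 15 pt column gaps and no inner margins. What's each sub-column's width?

Outer content = 1090 − 2·48 = 994 pt.
Subtracting 9 column gaps of 6 leaves 940 for 10 columns, so c = 94 pt.
5-column span = 5·94 + 4·6 = 494 pt.
Subtracting 3 column gaps of 15 leaves 449 for 4 columns, so d = 112.25 pt.

112.25 pt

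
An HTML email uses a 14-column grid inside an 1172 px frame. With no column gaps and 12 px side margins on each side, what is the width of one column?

82 px

Inside the margins: 1172 − 24 = 1148 px.
14c = 1148 → c = 82 px.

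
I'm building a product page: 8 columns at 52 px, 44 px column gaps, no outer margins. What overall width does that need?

Total width: 8·52 + 7·44 = 724 px.

724 px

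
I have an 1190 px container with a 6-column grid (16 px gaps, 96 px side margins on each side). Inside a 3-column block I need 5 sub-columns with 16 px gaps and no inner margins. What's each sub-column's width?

85.4 px

Inside the margins: 1190 − 192 = 998 px.
6 columns + 5 gaps: 6c + 5·16 = 998.
6c = 998 − 80 = 918, so c = 153 px.
3-column span = 3·153 + 2·16 = 491 px.
491 − 4·16 = 427; ÷5 gives d = 85.4 px.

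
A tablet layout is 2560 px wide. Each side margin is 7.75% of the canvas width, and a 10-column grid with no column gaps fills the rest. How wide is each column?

Each margin = 7.75% of 2560 = 198.4 px; content = 2560 − 2·198.4 = 2163.2 px.
With no column gaps, each column is 2163.2/10 = 216.32 px.

216.32 px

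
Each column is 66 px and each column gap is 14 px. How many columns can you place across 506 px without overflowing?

Each extra column adds 66 + 14 = 80 px.
(506 + 14) / 80 = 6.50, so 6 columns fit.

6 columns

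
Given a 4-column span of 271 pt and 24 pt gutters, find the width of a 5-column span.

344.75 pt

Subtracting 3 gutters of 24 leaves 199 for 4 columns, so c = 49.75 pt.
5 columns plus 4 gutters: 248.75 + 96 = 344.75 pt.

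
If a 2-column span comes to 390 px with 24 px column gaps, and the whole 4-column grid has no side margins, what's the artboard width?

390 − 1·24 = 366; ÷2 gives c = 183 px.
Artboard = 4·183 + 3·24 = 732 + 72 = 804 px.

804 px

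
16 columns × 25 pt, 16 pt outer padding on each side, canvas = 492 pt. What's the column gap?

Take off 32 pt of margins, leaving 460 pt.
Columns use 400 pt, leaving 60 pt across 15 column gaps = 4 pt each.

4 pt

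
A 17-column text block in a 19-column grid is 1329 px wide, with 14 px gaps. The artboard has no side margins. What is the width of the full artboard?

1487 px

Subtracting 16 gaps of 14 leaves 1105 for 17 columns, so c = 65 px.
Summing: 1235 + 252 = 1487 px.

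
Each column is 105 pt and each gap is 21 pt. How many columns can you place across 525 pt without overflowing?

Each extra column adds 105 + 21 = 126 pt.
(525 + 21) / 126 = 4.33, so 4 columns fit.

4 columns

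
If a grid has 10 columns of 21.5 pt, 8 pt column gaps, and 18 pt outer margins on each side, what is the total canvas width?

323 pt

Total width: 2·18 + 10·21.5 + 9·8 = 323 pt.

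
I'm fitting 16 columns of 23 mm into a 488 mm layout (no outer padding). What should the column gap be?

16 columns take 16·23 = 368 mm; remaining 120 splits into 15 column gaps.
g = 120 / 15 = 8 mm.

8 mm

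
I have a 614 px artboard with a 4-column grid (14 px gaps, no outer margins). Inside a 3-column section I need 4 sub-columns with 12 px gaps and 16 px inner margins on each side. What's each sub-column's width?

4 columns + 3 gaps: 4c + 3·14 = 614.
4c = 614 − 42 = 572, so c = 143 px.
3 columns plus 2 gaps: 429 + 28 = 457 px.
Inner content = 457 − 2·16 = 425 px.
425 − 3·12 = 389; ÷4 gives d = 97.25 px.

97.25 px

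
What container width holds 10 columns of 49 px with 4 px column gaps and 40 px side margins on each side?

Total width: 2·40 + 10·49 + 9·4 = 606 px.

606 px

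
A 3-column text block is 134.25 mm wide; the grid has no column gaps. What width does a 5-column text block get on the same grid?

223.75 mm

134.25 / 3 = 44.75 mm per column.
5-column span = 5·44.75 = 223.75 mm.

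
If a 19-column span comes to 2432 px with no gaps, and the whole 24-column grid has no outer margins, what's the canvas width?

2432 / 19 = 128 px per column.
Canvas = 24·128 = 3072 = 3072 px.

3072 px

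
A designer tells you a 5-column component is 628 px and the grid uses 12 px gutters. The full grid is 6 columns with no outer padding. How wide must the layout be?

756 px

Subtracting 4 gutters of 12 leaves 580 for 5 columns, so c = 116 px.
Total width: 6·116 + 5·12 = 756 px.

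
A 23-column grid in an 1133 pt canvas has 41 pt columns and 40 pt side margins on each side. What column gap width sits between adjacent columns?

5 pt

Content width = 1133 − 2·40 = 1053 pt.
23 columns take 23·41 = 943 pt; remaining 110 splits into 22 column gaps.
g = 110 / 22 = 5 pt.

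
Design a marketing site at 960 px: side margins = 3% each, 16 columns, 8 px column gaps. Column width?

Margins: 3% × 960 = 28.8 px each, so content = 960 − 57.6 = 902.4 px.
16 columns + 15 column gaps: 16c + 15·8 = 902.4.
16c = 902.4 − 120 = 782.4, so c = 48.9 px.

48.9 px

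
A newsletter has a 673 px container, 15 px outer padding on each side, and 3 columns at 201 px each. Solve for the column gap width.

Subtract both margins: 673 − 2·15 = 643 px.
3 columns take 3·201 = 603 px; remaining 40 splits into 2 column gaps.
g = 40 / 2 = 20 px.

20 px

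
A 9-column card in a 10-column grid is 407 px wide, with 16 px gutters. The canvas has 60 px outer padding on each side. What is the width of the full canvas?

9 columns + 8 gutters: 9c + 8·16 = 407.
9c = 407 − 128 = 279, so c = 31 px.
Total width: 2·60 + 10·31 + 9·16 = 574 px.

574 px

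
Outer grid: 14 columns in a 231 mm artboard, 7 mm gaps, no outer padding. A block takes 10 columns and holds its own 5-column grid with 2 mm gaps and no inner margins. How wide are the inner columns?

14 columns + 13 gaps: 14c + 13·7 = 231.
14c = 231 − 91 = 140, so c = 10 mm.
10 columns plus 9 gaps: 100 + 63 = 163 mm.
Subtracting 4 gaps of 2 leaves 155 for 5 columns, so d = 31 mm.

31 mm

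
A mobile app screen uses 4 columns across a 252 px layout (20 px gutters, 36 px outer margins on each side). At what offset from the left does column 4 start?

Subtract both margins: 252 − 2·36 = 180 px.
4c + 3·20 = 180 → 4c = 120 → c = 30 px.
Column 4 starts at margin + 3·(column + gutter) = 36 + 3·50 = 186 px.

186 px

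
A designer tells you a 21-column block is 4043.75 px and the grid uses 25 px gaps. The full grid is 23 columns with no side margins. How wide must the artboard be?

21 columns + 20 gaps: 21c + 20·25 = 4043.75.
21c = 4043.75 − 500 = 3543.75, so c = 168.75 px.
Artboard = 23·168.75 + 22·25 = 3881.25 + 550 = 4431.25 px.

4431.25 px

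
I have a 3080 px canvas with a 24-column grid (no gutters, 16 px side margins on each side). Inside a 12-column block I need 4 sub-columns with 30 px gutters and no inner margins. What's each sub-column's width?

Inside the margins: 3080 − 32 = 3048 px.
24c = 3048 → c = 127 px.
12-column span = 12·127 = 1524 px.
1524 − 3·30 = 1434; ÷4 gives d = 358.5 px.

358.5 px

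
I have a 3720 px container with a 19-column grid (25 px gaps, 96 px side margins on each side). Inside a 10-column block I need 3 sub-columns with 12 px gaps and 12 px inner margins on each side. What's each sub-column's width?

599 px

Take off 192 px of margins, leaving 3528 px.
3528 − 18·25 = 3078; ÷19 gives c = 162 px.
10 columns plus 9 gaps: 1620 + 225 = 1845 px.
Inner content = 1845 − 2·12 = 1821 px.
3d + 2·12 = 1821 → 3d = 1797 → d = 599 px.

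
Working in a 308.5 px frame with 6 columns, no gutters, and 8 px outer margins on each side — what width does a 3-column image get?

Inside the margins: 308.5 − 16 = 292.5 px.
With no gutters, each column is 292.5/6 = 48.75 px.
With no gutters, 3 columns span 3·48.75 = 146.25 px.

146.25 px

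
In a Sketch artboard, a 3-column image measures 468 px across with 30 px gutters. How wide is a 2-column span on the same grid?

302 px

3c + 2·30 = 468 → 3c = 408 → c = 136 px.
2 columns plus 1 gutter: 272 + 30 = 302 px.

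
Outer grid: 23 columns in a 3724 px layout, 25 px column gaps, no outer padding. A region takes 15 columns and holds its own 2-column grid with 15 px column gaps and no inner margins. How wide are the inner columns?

3724 − 22·25 = 3174; ÷23 gives c = 138 px.
15 columns plus 14 column gaps: 2070 + 350 = 2420 px.
2 columns + 1 column gap: 2d + 1·15 = 2420.
2d = 2420 − 15 = 2405, so d = 1202.5 px.

1202.5 px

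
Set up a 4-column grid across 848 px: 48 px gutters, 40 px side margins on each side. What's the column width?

Inside the margins: 848 − 80 = 768 px.
768 − 3·48 = 624; ÷4 gives c = 156 px.

156 px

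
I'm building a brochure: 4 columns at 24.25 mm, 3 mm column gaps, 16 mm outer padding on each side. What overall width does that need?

138 mm

Layout = 2·16 + 4·24.25 + 3·3 = 32 + 97 + 9 = 138 mm.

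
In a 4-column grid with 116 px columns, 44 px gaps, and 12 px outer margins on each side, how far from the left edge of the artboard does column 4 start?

492 px

Before column 4: the margin + 3 columns + 3 gaps.
Offset = 12 + 3·(116 + 44) = 12 + 480 = 492 px.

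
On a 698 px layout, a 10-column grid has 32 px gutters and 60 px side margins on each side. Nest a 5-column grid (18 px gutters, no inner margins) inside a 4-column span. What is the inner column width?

Outer content = 698 − 2·60 = 578 px.
10c + 9·32 = 578 → 10c = 290 → c = 29 px.
Span of 4: 4·29 + 3·32 = 116 + 96 = 212 px.
5d + 4·18 = 212 → 5d = 140 → d = 28 px.

28 px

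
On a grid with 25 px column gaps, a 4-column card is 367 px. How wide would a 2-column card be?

4 columns + 3 column gaps: 4c + 3·25 = 367.
4c = 367 − 75 = 292, so c = 73 px.
Span of 2: 2·73 + 1·25 = 146 + 25 = 171 px.

171 px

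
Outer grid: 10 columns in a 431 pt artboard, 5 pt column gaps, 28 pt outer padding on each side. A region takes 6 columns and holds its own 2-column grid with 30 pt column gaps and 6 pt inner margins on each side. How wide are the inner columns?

Subtract both margins: 431 − 2·28 = 375 pt.
375 − 9·5 = 330; ÷10 gives c = 33 pt.
6-column span = 6·33 + 5·5 = 223 pt.
Inner content = 223 − 2·6 = 211 pt.
2 columns + 1 column gap: 2d + 1·30 = 211.
2d = 211 − 30 = 181, so d = 90.5 pt.

90.5 pt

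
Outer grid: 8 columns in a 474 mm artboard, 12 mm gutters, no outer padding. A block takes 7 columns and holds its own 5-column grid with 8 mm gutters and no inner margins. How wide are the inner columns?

Subtracting 7 gutters of 12 leaves 390 for 8 columns, so c = 48.75 mm.
7 columns plus 6 gutters: 341.25 + 72 = 413.25 mm.
Subtracting 4 gutters of 8 leaves 381.25 for 5 columns, so d = 76.25 mm.

76.25 mm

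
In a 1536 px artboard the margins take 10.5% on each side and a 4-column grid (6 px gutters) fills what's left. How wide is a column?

Margins: 10.5% × 1536 = 161.28 px each, so content = 1536 − 322.56 = 1213.44 px.
4c + 3·6 = 1213.44 → 4c = 1195.44 → c = 298.86 px.

298.86 px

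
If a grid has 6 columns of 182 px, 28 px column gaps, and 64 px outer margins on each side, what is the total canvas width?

Adding margins, columns and gutters: 128 + 1092 + 140 = 1360 px.

1360 px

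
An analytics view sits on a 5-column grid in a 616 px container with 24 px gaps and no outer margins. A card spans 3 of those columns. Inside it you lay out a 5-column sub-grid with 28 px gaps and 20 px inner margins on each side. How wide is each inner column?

41.6 px

Subtracting 4 gaps of 24 leaves 520 for 5 columns, so c = 104 px.
3-column span = 3·104 + 2·24 = 360 px.
Inner content = 360 − 2·20 = 320 px.
5d + 4·28 = 320 → 5d = 208 → d = 41.6 px.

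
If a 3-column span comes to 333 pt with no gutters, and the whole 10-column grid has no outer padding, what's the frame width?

1110 pt

3c = 333 → c = 111 pt.
Frame = 10·111 = 1110 = 1110 pt.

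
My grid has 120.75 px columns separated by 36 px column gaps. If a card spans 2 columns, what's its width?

277.5 px

Span of 2: 2·120.75 + 1·36 = 241.5 + 36 = 277.5 px.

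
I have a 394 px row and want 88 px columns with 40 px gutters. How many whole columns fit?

3 columns

k columns need k·88 + (k−1)·40 = k·128 − 40.
k·128 − 40 ≤ 394 → k ≤ 434 / 128 ≈ 3.39, so k = 3.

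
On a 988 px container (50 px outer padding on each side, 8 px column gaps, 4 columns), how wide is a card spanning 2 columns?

Take off 100 px of margins, leaving 888 px.
Subtracting 3 column gaps of 8 leaves 864 for 4 columns, so c = 216 px.
Span of 2: 2·216 + 1·8 = 432 + 8 = 440 px.

440 px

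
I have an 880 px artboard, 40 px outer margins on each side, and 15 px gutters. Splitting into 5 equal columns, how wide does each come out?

148 px

Inside the margins: 880 − 80 = 800 px.
800 − 4·15 = 740; ÷5 gives c = 148 px.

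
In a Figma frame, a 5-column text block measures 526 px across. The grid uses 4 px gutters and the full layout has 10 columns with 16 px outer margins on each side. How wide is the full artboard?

1088 px

526 − 4·4 = 510; ÷5 gives c = 102 px.
Adding margins, columns and gutters: 32 + 1020 + 36 = 1088 px.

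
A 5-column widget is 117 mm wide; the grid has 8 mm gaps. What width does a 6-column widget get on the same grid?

5 columns + 4 gaps: 5c + 4·8 = 117.
5c = 117 − 32 = 85, so c = 17 mm.
Span of 6: 6·17 + 5·8 = 102 + 40 = 142 mm.

142 mm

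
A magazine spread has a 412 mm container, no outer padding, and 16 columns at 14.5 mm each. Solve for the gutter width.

12 mm

Columns use 232 mm, leaving 180 mm across 15 gutters = 12 mm each.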